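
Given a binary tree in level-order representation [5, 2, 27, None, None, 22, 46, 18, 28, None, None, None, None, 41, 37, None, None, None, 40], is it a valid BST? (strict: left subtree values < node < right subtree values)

Level-order array: [5, 2, 27, None, None, 22, 46, 18, 28, None, None, None, None, 41, 37, None, None, None, 40]
Validate using subtree bounds (lo, hi): at each node, require lo < value < hi,
then recurse left with hi=value and right with lo=value.
Preorder trace (stopping at first violation):
  at node 5 with bounds (-inf, +inf): OK
  at node 2 with bounds (-inf, 5): OK
  at node 27 with bounds (5, +inf): OK
  at node 22 with bounds (5, 27): OK
  at node 18 with bounds (5, 22): OK
  at node 28 with bounds (22, 27): VIOLATION
Node 28 violates its bound: not (22 < 28 < 27).
Result: Not a valid BST


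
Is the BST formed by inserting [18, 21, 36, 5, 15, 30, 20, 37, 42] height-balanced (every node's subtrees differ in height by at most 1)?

Tree (level-order array): [18, 5, 21, None, 15, 20, 36, None, None, None, None, 30, 37, None, None, None, 42]
Definition: a tree is height-balanced if, at every node, |h(left) - h(right)| <= 1 (empty subtree has height -1).
Bottom-up per-node check:
  node 15: h_left=-1, h_right=-1, diff=0 [OK], height=0
  node 5: h_left=-1, h_right=0, diff=1 [OK], height=1
  node 20: h_left=-1, h_right=-1, diff=0 [OK], height=0
  node 30: h_left=-1, h_right=-1, diff=0 [OK], height=0
  node 42: h_left=-1, h_right=-1, diff=0 [OK], height=0
  node 37: h_left=-1, h_right=0, diff=1 [OK], height=1
  node 36: h_left=0, h_right=1, diff=1 [OK], height=2
  node 21: h_left=0, h_right=2, diff=2 [FAIL (|0-2|=2 > 1)], height=3
  node 18: h_left=1, h_right=3, diff=2 [FAIL (|1-3|=2 > 1)], height=4
Node 21 violates the condition: |0 - 2| = 2 > 1.
Result: Not balanced


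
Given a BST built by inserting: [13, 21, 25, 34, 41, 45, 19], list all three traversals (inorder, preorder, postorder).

Tree insertion order: [13, 21, 25, 34, 41, 45, 19]
Tree (level-order array): [13, None, 21, 19, 25, None, None, None, 34, None, 41, None, 45]
Inorder (L, root, R): [13, 19, 21, 25, 34, 41, 45]
Preorder (root, L, R): [13, 21, 19, 25, 34, 41, 45]
Postorder (L, R, root): [19, 45, 41, 34, 25, 21, 13]


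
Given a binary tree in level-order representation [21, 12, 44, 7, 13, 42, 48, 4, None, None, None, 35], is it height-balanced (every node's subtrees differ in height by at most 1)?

Tree (level-order array): [21, 12, 44, 7, 13, 42, 48, 4, None, None, None, 35]
Definition: a tree is height-balanced if, at every node, |h(left) - h(right)| <= 1 (empty subtree has height -1).
Bottom-up per-node check:
  node 4: h_left=-1, h_right=-1, diff=0 [OK], height=0
  node 7: h_left=0, h_right=-1, diff=1 [OK], height=1
  node 13: h_left=-1, h_right=-1, diff=0 [OK], height=0
  node 12: h_left=1, h_right=0, diff=1 [OK], height=2
  node 35: h_left=-1, h_right=-1, diff=0 [OK], height=0
  node 42: h_left=0, h_right=-1, diff=1 [OK], height=1
  node 48: h_left=-1, h_right=-1, diff=0 [OK], height=0
  node 44: h_left=1, h_right=0, diff=1 [OK], height=2
  node 21: h_left=2, h_right=2, diff=0 [OK], height=3
All nodes satisfy the balance condition.
Result: Balanced


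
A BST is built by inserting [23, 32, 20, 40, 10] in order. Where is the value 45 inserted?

Starting tree (level order): [23, 20, 32, 10, None, None, 40]
Insertion path: 23 -> 32 -> 40
Result: insert 45 as right child of 40
Final tree (level order): [23, 20, 32, 10, None, None, 40, None, None, None, 45]


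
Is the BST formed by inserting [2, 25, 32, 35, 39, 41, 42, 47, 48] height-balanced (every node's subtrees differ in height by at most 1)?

Tree (level-order array): [2, None, 25, None, 32, None, 35, None, 39, None, 41, None, 42, None, 47, None, 48]
Definition: a tree is height-balanced if, at every node, |h(left) - h(right)| <= 1 (empty subtree has height -1).
Bottom-up per-node check:
  node 48: h_left=-1, h_right=-1, diff=0 [OK], height=0
  node 47: h_left=-1, h_right=0, diff=1 [OK], height=1
  node 42: h_left=-1, h_right=1, diff=2 [FAIL (|-1-1|=2 > 1)], height=2
  node 41: h_left=-1, h_right=2, diff=3 [FAIL (|-1-2|=3 > 1)], height=3
  node 39: h_left=-1, h_right=3, diff=4 [FAIL (|-1-3|=4 > 1)], height=4
  node 35: h_left=-1, h_right=4, diff=5 [FAIL (|-1-4|=5 > 1)], height=5
  node 32: h_left=-1, h_right=5, diff=6 [FAIL (|-1-5|=6 > 1)], height=6
  node 25: h_left=-1, h_right=6, diff=7 [FAIL (|-1-6|=7 > 1)], height=7
  node 2: h_left=-1, h_right=7, diff=8 [FAIL (|-1-7|=8 > 1)], height=8
Node 42 violates the condition: |-1 - 1| = 2 > 1.
Result: Not balanced


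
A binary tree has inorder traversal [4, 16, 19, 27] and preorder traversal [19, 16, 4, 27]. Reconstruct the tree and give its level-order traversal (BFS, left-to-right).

Inorder:  [4, 16, 19, 27]
Preorder: [19, 16, 4, 27]
Algorithm: preorder visits root first, so consume preorder in order;
for each root, split the current inorder slice at that value into
left-subtree inorder and right-subtree inorder, then recurse.
Recursive splits:
  root=19; inorder splits into left=[4, 16], right=[27]
  root=16; inorder splits into left=[4], right=[]
  root=4; inorder splits into left=[], right=[]
  root=27; inorder splits into left=[], right=[]
Reconstructed level-order: [19, 16, 27, 4]


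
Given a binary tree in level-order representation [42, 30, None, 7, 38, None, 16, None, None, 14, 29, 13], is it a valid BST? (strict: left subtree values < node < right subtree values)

Level-order array: [42, 30, None, 7, 38, None, 16, None, None, 14, 29, 13]
Validate using subtree bounds (lo, hi): at each node, require lo < value < hi,
then recurse left with hi=value and right with lo=value.
Preorder trace (stopping at first violation):
  at node 42 with bounds (-inf, +inf): OK
  at node 30 with bounds (-inf, 42): OK
  at node 7 with bounds (-inf, 30): OK
  at node 16 with bounds (7, 30): OK
  at node 14 with bounds (7, 16): OK
  at node 13 with bounds (7, 14): OK
  at node 29 with bounds (16, 30): OK
  at node 38 with bounds (30, 42): OK
No violation found at any node.
Result: Valid BST


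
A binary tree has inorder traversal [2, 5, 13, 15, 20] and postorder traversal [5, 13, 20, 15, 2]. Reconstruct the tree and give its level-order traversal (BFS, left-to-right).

Inorder:   [2, 5, 13, 15, 20]
Postorder: [5, 13, 20, 15, 2]
Algorithm: postorder visits root last, so walk postorder right-to-left;
each value is the root of the current inorder slice — split it at that
value, recurse on the right subtree first, then the left.
Recursive splits:
  root=2; inorder splits into left=[], right=[5, 13, 15, 20]
  root=15; inorder splits into left=[5, 13], right=[20]
  root=20; inorder splits into left=[], right=[]
  root=13; inorder splits into left=[5], right=[]
  root=5; inorder splits into left=[], right=[]
Reconstructed level-order: [2, 15, 13, 20, 5]


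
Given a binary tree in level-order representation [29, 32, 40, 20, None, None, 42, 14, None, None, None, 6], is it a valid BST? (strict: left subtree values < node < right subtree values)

Level-order array: [29, 32, 40, 20, None, None, 42, 14, None, None, None, 6]
Validate using subtree bounds (lo, hi): at each node, require lo < value < hi,
then recurse left with hi=value and right with lo=value.
Preorder trace (stopping at first violation):
  at node 29 with bounds (-inf, +inf): OK
  at node 32 with bounds (-inf, 29): VIOLATION
Node 32 violates its bound: not (-inf < 32 < 29).
Result: Not a valid BST


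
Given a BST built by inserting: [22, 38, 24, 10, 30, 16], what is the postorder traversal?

Tree insertion order: [22, 38, 24, 10, 30, 16]
Tree (level-order array): [22, 10, 38, None, 16, 24, None, None, None, None, 30]
Postorder traversal: [16, 10, 30, 24, 38, 22]


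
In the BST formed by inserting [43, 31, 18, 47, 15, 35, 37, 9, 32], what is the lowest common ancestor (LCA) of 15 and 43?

Tree insertion order: [43, 31, 18, 47, 15, 35, 37, 9, 32]
Tree (level-order array): [43, 31, 47, 18, 35, None, None, 15, None, 32, 37, 9]
In a BST, the LCA of p=15, q=43 is the first node v on the
root-to-leaf path with p <= v <= q (go left if both < v, right if both > v).
Walk from root:
  at 43: 15 <= 43 <= 43, this is the LCA
LCA = 43


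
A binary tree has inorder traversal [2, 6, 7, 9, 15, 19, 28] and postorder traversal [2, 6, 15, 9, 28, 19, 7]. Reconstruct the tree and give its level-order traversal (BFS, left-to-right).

Inorder:   [2, 6, 7, 9, 15, 19, 28]
Postorder: [2, 6, 15, 9, 28, 19, 7]
Algorithm: postorder visits root last, so walk postorder right-to-left;
each value is the root of the current inorder slice — split it at that
value, recurse on the right subtree first, then the left.
Recursive splits:
  root=7; inorder splits into left=[2, 6], right=[9, 15, 19, 28]
  root=19; inorder splits into left=[9, 15], right=[28]
  root=28; inorder splits into left=[], right=[]
  root=9; inorder splits into left=[], right=[15]
  root=15; inorder splits into left=[], right=[]
  root=6; inorder splits into left=[2], right=[]
  root=2; inorder splits into left=[], right=[]
Reconstructed level-order: [7, 6, 19, 2, 9, 28, 15]


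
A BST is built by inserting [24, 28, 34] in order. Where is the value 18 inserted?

Starting tree (level order): [24, None, 28, None, 34]
Insertion path: 24
Result: insert 18 as left child of 24
Final tree (level order): [24, 18, 28, None, None, None, 34]


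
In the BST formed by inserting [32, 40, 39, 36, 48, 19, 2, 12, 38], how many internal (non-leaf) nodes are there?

Tree built from: [32, 40, 39, 36, 48, 19, 2, 12, 38]
Tree (level-order array): [32, 19, 40, 2, None, 39, 48, None, 12, 36, None, None, None, None, None, None, 38]
Rule: An internal node has at least one child.
Per-node child counts:
  node 32: 2 child(ren)
  node 19: 1 child(ren)
  node 2: 1 child(ren)
  node 12: 0 child(ren)
  node 40: 2 child(ren)
  node 39: 1 child(ren)
  node 36: 1 child(ren)
  node 38: 0 child(ren)
  node 48: 0 child(ren)
Matching nodes: [32, 19, 2, 40, 39, 36]
Count of internal (non-leaf) nodes: 6


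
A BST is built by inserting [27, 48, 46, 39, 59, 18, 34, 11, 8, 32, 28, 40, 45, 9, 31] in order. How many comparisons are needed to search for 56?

Search path for 56: 27 -> 48 -> 59
Found: False
Comparisons: 3


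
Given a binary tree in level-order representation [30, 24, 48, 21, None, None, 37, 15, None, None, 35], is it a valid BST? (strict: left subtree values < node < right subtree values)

Level-order array: [30, 24, 48, 21, None, None, 37, 15, None, None, 35]
Validate using subtree bounds (lo, hi): at each node, require lo < value < hi,
then recurse left with hi=value and right with lo=value.
Preorder trace (stopping at first violation):
  at node 30 with bounds (-inf, +inf): OK
  at node 24 with bounds (-inf, 30): OK
  at node 21 with bounds (-inf, 24): OK
  at node 15 with bounds (-inf, 21): OK
  at node 48 with bounds (30, +inf): OK
  at node 37 with bounds (48, +inf): VIOLATION
Node 37 violates its bound: not (48 < 37 < +inf).
Result: Not a valid BST


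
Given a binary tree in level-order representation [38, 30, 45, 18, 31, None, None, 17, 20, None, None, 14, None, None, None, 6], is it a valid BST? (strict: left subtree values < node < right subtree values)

Level-order array: [38, 30, 45, 18, 31, None, None, 17, 20, None, None, 14, None, None, None, 6]
Validate using subtree bounds (lo, hi): at each node, require lo < value < hi,
then recurse left with hi=value and right with lo=value.
Preorder trace (stopping at first violation):
  at node 38 with bounds (-inf, +inf): OK
  at node 30 with bounds (-inf, 38): OK
  at node 18 with bounds (-inf, 30): OK
  at node 17 with bounds (-inf, 18): OK
  at node 14 with bounds (-inf, 17): OK
  at node 6 with bounds (-inf, 14): OK
  at node 20 with bounds (18, 30): OK
  at node 31 with bounds (30, 38): OK
  at node 45 with bounds (38, +inf): OK
No violation found at any node.
Result: Valid BST


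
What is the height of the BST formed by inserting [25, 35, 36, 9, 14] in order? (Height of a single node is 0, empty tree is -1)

Insertion order: [25, 35, 36, 9, 14]
Tree (level-order array): [25, 9, 35, None, 14, None, 36]
Compute height bottom-up (empty subtree = -1):
  height(14) = 1 + max(-1, -1) = 0
  height(9) = 1 + max(-1, 0) = 1
  height(36) = 1 + max(-1, -1) = 0
  height(35) = 1 + max(-1, 0) = 1
  height(25) = 1 + max(1, 1) = 2
Height = 2


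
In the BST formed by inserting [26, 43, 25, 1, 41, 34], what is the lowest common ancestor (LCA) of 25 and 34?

Tree insertion order: [26, 43, 25, 1, 41, 34]
Tree (level-order array): [26, 25, 43, 1, None, 41, None, None, None, 34]
In a BST, the LCA of p=25, q=34 is the first node v on the
root-to-leaf path with p <= v <= q (go left if both < v, right if both > v).
Walk from root:
  at 26: 25 <= 26 <= 34, this is the LCA
LCA = 26


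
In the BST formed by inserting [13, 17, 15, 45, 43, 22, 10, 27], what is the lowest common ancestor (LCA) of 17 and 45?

Tree insertion order: [13, 17, 15, 45, 43, 22, 10, 27]
Tree (level-order array): [13, 10, 17, None, None, 15, 45, None, None, 43, None, 22, None, None, 27]
In a BST, the LCA of p=17, q=45 is the first node v on the
root-to-leaf path with p <= v <= q (go left if both < v, right if both > v).
Walk from root:
  at 13: both 17 and 45 > 13, go right
  at 17: 17 <= 17 <= 45, this is the LCA
LCA = 17


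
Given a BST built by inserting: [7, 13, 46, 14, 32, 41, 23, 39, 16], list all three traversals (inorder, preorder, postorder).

Tree insertion order: [7, 13, 46, 14, 32, 41, 23, 39, 16]
Tree (level-order array): [7, None, 13, None, 46, 14, None, None, 32, 23, 41, 16, None, 39]
Inorder (L, root, R): [7, 13, 14, 16, 23, 32, 39, 41, 46]
Preorder (root, L, R): [7, 13, 46, 14, 32, 23, 16, 41, 39]
Postorder (L, R, root): [16, 23, 39, 41, 32, 14, 46, 13, 7]


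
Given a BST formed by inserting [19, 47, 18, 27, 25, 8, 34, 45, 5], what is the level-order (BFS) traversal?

Tree insertion order: [19, 47, 18, 27, 25, 8, 34, 45, 5]
Tree (level-order array): [19, 18, 47, 8, None, 27, None, 5, None, 25, 34, None, None, None, None, None, 45]
BFS from the root, enqueuing left then right child of each popped node:
  queue [19] -> pop 19, enqueue [18, 47], visited so far: [19]
  queue [18, 47] -> pop 18, enqueue [8], visited so far: [19, 18]
  queue [47, 8] -> pop 47, enqueue [27], visited so far: [19, 18, 47]
  queue [8, 27] -> pop 8, enqueue [5], visited so far: [19, 18, 47, 8]
  queue [27, 5] -> pop 27, enqueue [25, 34], visited so far: [19, 18, 47, 8, 27]
  queue [5, 25, 34] -> pop 5, enqueue [none], visited so far: [19, 18, 47, 8, 27, 5]
  queue [25, 34] -> pop 25, enqueue [none], visited so far: [19, 18, 47, 8, 27, 5, 25]
  queue [34] -> pop 34, enqueue [45], visited so far: [19, 18, 47, 8, 27, 5, 25, 34]
  queue [45] -> pop 45, enqueue [none], visited so far: [19, 18, 47, 8, 27, 5, 25, 34, 45]
Result: [19, 18, 47, 8, 27, 5, 25, 34, 45]


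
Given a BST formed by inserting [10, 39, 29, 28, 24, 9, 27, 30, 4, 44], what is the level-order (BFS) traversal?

Tree insertion order: [10, 39, 29, 28, 24, 9, 27, 30, 4, 44]
Tree (level-order array): [10, 9, 39, 4, None, 29, 44, None, None, 28, 30, None, None, 24, None, None, None, None, 27]
BFS from the root, enqueuing left then right child of each popped node:
  queue [10] -> pop 10, enqueue [9, 39], visited so far: [10]
  queue [9, 39] -> pop 9, enqueue [4], visited so far: [10, 9]
  queue [39, 4] -> pop 39, enqueue [29, 44], visited so far: [10, 9, 39]
  queue [4, 29, 44] -> pop 4, enqueue [none], visited so far: [10, 9, 39, 4]
  queue [29, 44] -> pop 29, enqueue [28, 30], visited so far: [10, 9, 39, 4, 29]
  queue [44, 28, 30] -> pop 44, enqueue [none], visited so far: [10, 9, 39, 4, 29, 44]
  queue [28, 30] -> pop 28, enqueue [24], visited so far: [10, 9, 39, 4, 29, 44, 28]
  queue [30, 24] -> pop 30, enqueue [none], visited so far: [10, 9, 39, 4, 29, 44, 28, 30]
  queue [24] -> pop 24, enqueue [27], visited so far: [10, 9, 39, 4, 29, 44, 28, 30, 24]
  queue [27] -> pop 27, enqueue [none], visited so far: [10, 9, 39, 4, 29, 44, 28, 30, 24, 27]
Result: [10, 9, 39, 4, 29, 44, 28, 30, 24, 27]


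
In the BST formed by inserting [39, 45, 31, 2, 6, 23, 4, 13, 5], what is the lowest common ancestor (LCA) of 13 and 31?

Tree insertion order: [39, 45, 31, 2, 6, 23, 4, 13, 5]
Tree (level-order array): [39, 31, 45, 2, None, None, None, None, 6, 4, 23, None, 5, 13]
In a BST, the LCA of p=13, q=31 is the first node v on the
root-to-leaf path with p <= v <= q (go left if both < v, right if both > v).
Walk from root:
  at 39: both 13 and 31 < 39, go left
  at 31: 13 <= 31 <= 31, this is the LCA
LCA = 31


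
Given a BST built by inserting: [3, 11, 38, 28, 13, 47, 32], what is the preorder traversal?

Tree insertion order: [3, 11, 38, 28, 13, 47, 32]
Tree (level-order array): [3, None, 11, None, 38, 28, 47, 13, 32]
Preorder traversal: [3, 11, 38, 28, 13, 32, 47]


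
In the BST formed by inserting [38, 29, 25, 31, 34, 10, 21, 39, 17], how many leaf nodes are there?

Tree built from: [38, 29, 25, 31, 34, 10, 21, 39, 17]
Tree (level-order array): [38, 29, 39, 25, 31, None, None, 10, None, None, 34, None, 21, None, None, 17]
Rule: A leaf has 0 children.
Per-node child counts:
  node 38: 2 child(ren)
  node 29: 2 child(ren)
  node 25: 1 child(ren)
  node 10: 1 child(ren)
  node 21: 1 child(ren)
  node 17: 0 child(ren)
  node 31: 1 child(ren)
  node 34: 0 child(ren)
  node 39: 0 child(ren)
Matching nodes: [17, 34, 39]
Count of leaf nodes: 3


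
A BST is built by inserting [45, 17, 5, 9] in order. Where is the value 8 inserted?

Starting tree (level order): [45, 17, None, 5, None, None, 9]
Insertion path: 45 -> 17 -> 5 -> 9
Result: insert 8 as left child of 9
Final tree (level order): [45, 17, None, 5, None, None, 9, 8]


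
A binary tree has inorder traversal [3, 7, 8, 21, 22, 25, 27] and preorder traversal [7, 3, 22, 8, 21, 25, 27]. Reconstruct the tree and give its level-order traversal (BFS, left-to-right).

Inorder:  [3, 7, 8, 21, 22, 25, 27]
Preorder: [7, 3, 22, 8, 21, 25, 27]
Algorithm: preorder visits root first, so consume preorder in order;
for each root, split the current inorder slice at that value into
left-subtree inorder and right-subtree inorder, then recurse.
Recursive splits:
  root=7; inorder splits into left=[3], right=[8, 21, 22, 25, 27]
  root=3; inorder splits into left=[], right=[]
  root=22; inorder splits into left=[8, 21], right=[25, 27]
  root=8; inorder splits into left=[], right=[21]
  root=21; inorder splits into left=[], right=[]
  root=25; inorder splits into left=[], right=[27]
  root=27; inorder splits into left=[], right=[]
Reconstructed level-order: [7, 3, 22, 8, 25, 21, 27]


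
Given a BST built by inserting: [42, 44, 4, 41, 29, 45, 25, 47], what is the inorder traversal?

Tree insertion order: [42, 44, 4, 41, 29, 45, 25, 47]
Tree (level-order array): [42, 4, 44, None, 41, None, 45, 29, None, None, 47, 25]
Inorder traversal: [4, 25, 29, 41, 42, 44, 45, 47]


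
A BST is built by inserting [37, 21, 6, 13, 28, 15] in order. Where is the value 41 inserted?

Starting tree (level order): [37, 21, None, 6, 28, None, 13, None, None, None, 15]
Insertion path: 37
Result: insert 41 as right child of 37
Final tree (level order): [37, 21, 41, 6, 28, None, None, None, 13, None, None, None, 15]


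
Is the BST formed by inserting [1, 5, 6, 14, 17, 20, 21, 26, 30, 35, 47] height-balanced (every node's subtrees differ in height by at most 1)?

Tree (level-order array): [1, None, 5, None, 6, None, 14, None, 17, None, 20, None, 21, None, 26, None, 30, None, 35, None, 47]
Definition: a tree is height-balanced if, at every node, |h(left) - h(right)| <= 1 (empty subtree has height -1).
Bottom-up per-node check:
  node 47: h_left=-1, h_right=-1, diff=0 [OK], height=0
  node 35: h_left=-1, h_right=0, diff=1 [OK], height=1
  node 30: h_left=-1, h_right=1, diff=2 [FAIL (|-1-1|=2 > 1)], height=2
  node 26: h_left=-1, h_right=2, diff=3 [FAIL (|-1-2|=3 > 1)], height=3
  node 21: h_left=-1, h_right=3, diff=4 [FAIL (|-1-3|=4 > 1)], height=4
  node 20: h_left=-1, h_right=4, diff=5 [FAIL (|-1-4|=5 > 1)], height=5
  node 17: h_left=-1, h_right=5, diff=6 [FAIL (|-1-5|=6 > 1)], height=6
  node 14: h_left=-1, h_right=6, diff=7 [FAIL (|-1-6|=7 > 1)], height=7
  node 6: h_left=-1, h_right=7, diff=8 [FAIL (|-1-7|=8 > 1)], height=8
  node 5: h_left=-1, h_right=8, diff=9 [FAIL (|-1-8|=9 > 1)], height=9
  node 1: h_left=-1, h_right=9, diff=10 [FAIL (|-1-9|=10 > 1)], height=10
Node 30 violates the condition: |-1 - 1| = 2 > 1.
Result: Not balanced


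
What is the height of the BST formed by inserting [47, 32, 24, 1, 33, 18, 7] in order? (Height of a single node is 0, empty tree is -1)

Insertion order: [47, 32, 24, 1, 33, 18, 7]
Tree (level-order array): [47, 32, None, 24, 33, 1, None, None, None, None, 18, 7]
Compute height bottom-up (empty subtree = -1):
  height(7) = 1 + max(-1, -1) = 0
  height(18) = 1 + max(0, -1) = 1
  height(1) = 1 + max(-1, 1) = 2
  height(24) = 1 + max(2, -1) = 3
  height(33) = 1 + max(-1, -1) = 0
  height(32) = 1 + max(3, 0) = 4
  height(47) = 1 + max(4, -1) = 5
Height = 5


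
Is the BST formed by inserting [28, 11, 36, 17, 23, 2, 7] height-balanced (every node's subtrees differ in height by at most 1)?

Tree (level-order array): [28, 11, 36, 2, 17, None, None, None, 7, None, 23]
Definition: a tree is height-balanced if, at every node, |h(left) - h(right)| <= 1 (empty subtree has height -1).
Bottom-up per-node check:
  node 7: h_left=-1, h_right=-1, diff=0 [OK], height=0
  node 2: h_left=-1, h_right=0, diff=1 [OK], height=1
  node 23: h_left=-1, h_right=-1, diff=0 [OK], height=0
  node 17: h_left=-1, h_right=0, diff=1 [OK], height=1
  node 11: h_left=1, h_right=1, diff=0 [OK], height=2
  node 36: h_left=-1, h_right=-1, diff=0 [OK], height=0
  node 28: h_left=2, h_right=0, diff=2 [FAIL (|2-0|=2 > 1)], height=3
Node 28 violates the condition: |2 - 0| = 2 > 1.
Result: Not balanced


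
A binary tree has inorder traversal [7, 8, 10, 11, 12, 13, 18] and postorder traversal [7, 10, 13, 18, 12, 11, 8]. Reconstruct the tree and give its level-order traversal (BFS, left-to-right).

Inorder:   [7, 8, 10, 11, 12, 13, 18]
Postorder: [7, 10, 13, 18, 12, 11, 8]
Algorithm: postorder visits root last, so walk postorder right-to-left;
each value is the root of the current inorder slice — split it at that
value, recurse on the right subtree first, then the left.
Recursive splits:
  root=8; inorder splits into left=[7], right=[10, 11, 12, 13, 18]
  root=11; inorder splits into left=[10], right=[12, 13, 18]
  root=12; inorder splits into left=[], right=[13, 18]
  root=18; inorder splits into left=[13], right=[]
  root=13; inorder splits into left=[], right=[]
  root=10; inorder splits into left=[], right=[]
  root=7; inorder splits into left=[], right=[]
Reconstructed level-order: [8, 7, 11, 10, 12, 18, 13]


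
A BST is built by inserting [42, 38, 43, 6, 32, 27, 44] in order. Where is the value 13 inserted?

Starting tree (level order): [42, 38, 43, 6, None, None, 44, None, 32, None, None, 27]
Insertion path: 42 -> 38 -> 6 -> 32 -> 27
Result: insert 13 as left child of 27
Final tree (level order): [42, 38, 43, 6, None, None, 44, None, 32, None, None, 27, None, 13]


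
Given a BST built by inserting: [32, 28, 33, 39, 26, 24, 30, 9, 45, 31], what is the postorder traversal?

Tree insertion order: [32, 28, 33, 39, 26, 24, 30, 9, 45, 31]
Tree (level-order array): [32, 28, 33, 26, 30, None, 39, 24, None, None, 31, None, 45, 9]
Postorder traversal: [9, 24, 26, 31, 30, 28, 45, 39, 33, 32]


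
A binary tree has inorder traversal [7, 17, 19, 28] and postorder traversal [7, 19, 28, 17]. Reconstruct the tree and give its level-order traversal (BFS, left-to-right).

Inorder:   [7, 17, 19, 28]
Postorder: [7, 19, 28, 17]
Algorithm: postorder visits root last, so walk postorder right-to-left;
each value is the root of the current inorder slice — split it at that
value, recurse on the right subtree first, then the left.
Recursive splits:
  root=17; inorder splits into left=[7], right=[19, 28]
  root=28; inorder splits into left=[19], right=[]
  root=19; inorder splits into left=[], right=[]
  root=7; inorder splits into left=[], right=[]
Reconstructed level-order: [17, 7, 28, 19]


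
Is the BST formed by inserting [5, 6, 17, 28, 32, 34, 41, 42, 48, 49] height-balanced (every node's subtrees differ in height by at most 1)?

Tree (level-order array): [5, None, 6, None, 17, None, 28, None, 32, None, 34, None, 41, None, 42, None, 48, None, 49]
Definition: a tree is height-balanced if, at every node, |h(left) - h(right)| <= 1 (empty subtree has height -1).
Bottom-up per-node check:
  node 49: h_left=-1, h_right=-1, diff=0 [OK], height=0
  node 48: h_left=-1, h_right=0, diff=1 [OK], height=1
  node 42: h_left=-1, h_right=1, diff=2 [FAIL (|-1-1|=2 > 1)], height=2
  node 41: h_left=-1, h_right=2, diff=3 [FAIL (|-1-2|=3 > 1)], height=3
  node 34: h_left=-1, h_right=3, diff=4 [FAIL (|-1-3|=4 > 1)], height=4
  node 32: h_left=-1, h_right=4, diff=5 [FAIL (|-1-4|=5 > 1)], height=5
  node 28: h_left=-1, h_right=5, diff=6 [FAIL (|-1-5|=6 > 1)], height=6
  node 17: h_left=-1, h_right=6, diff=7 [FAIL (|-1-6|=7 > 1)], height=7
  node 6: h_left=-1, h_right=7, diff=8 [FAIL (|-1-7|=8 > 1)], height=8
  node 5: h_left=-1, h_right=8, diff=9 [FAIL (|-1-8|=9 > 1)], height=9
Node 42 violates the condition: |-1 - 1| = 2 > 1.
Result: Not balanced


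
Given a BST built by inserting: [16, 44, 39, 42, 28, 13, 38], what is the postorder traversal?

Tree insertion order: [16, 44, 39, 42, 28, 13, 38]
Tree (level-order array): [16, 13, 44, None, None, 39, None, 28, 42, None, 38]
Postorder traversal: [13, 38, 28, 42, 39, 44, 16]


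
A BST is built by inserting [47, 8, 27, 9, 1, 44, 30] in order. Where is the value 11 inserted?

Starting tree (level order): [47, 8, None, 1, 27, None, None, 9, 44, None, None, 30]
Insertion path: 47 -> 8 -> 27 -> 9
Result: insert 11 as right child of 9
Final tree (level order): [47, 8, None, 1, 27, None, None, 9, 44, None, 11, 30]


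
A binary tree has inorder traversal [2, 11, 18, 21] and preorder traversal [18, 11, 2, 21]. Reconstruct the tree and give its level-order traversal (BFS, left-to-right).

Inorder:  [2, 11, 18, 21]
Preorder: [18, 11, 2, 21]
Algorithm: preorder visits root first, so consume preorder in order;
for each root, split the current inorder slice at that value into
left-subtree inorder and right-subtree inorder, then recurse.
Recursive splits:
  root=18; inorder splits into left=[2, 11], right=[21]
  root=11; inorder splits into left=[2], right=[]
  root=2; inorder splits into left=[], right=[]
  root=21; inorder splits into left=[], right=[]
Reconstructed level-order: [18, 11, 21, 2]


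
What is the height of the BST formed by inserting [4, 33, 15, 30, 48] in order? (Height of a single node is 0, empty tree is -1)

Insertion order: [4, 33, 15, 30, 48]
Tree (level-order array): [4, None, 33, 15, 48, None, 30]
Compute height bottom-up (empty subtree = -1):
  height(30) = 1 + max(-1, -1) = 0
  height(15) = 1 + max(-1, 0) = 1
  height(48) = 1 + max(-1, -1) = 0
  height(33) = 1 + max(1, 0) = 2
  height(4) = 1 + max(-1, 2) = 3
Height = 3


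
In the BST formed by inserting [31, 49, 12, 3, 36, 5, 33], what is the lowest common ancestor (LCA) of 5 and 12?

Tree insertion order: [31, 49, 12, 3, 36, 5, 33]
Tree (level-order array): [31, 12, 49, 3, None, 36, None, None, 5, 33]
In a BST, the LCA of p=5, q=12 is the first node v on the
root-to-leaf path with p <= v <= q (go left if both < v, right if both > v).
Walk from root:
  at 31: both 5 and 12 < 31, go left
  at 12: 5 <= 12 <= 12, this is the LCA
LCA = 12


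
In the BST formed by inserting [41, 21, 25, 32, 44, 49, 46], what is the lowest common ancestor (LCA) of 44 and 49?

Tree insertion order: [41, 21, 25, 32, 44, 49, 46]
Tree (level-order array): [41, 21, 44, None, 25, None, 49, None, 32, 46]
In a BST, the LCA of p=44, q=49 is the first node v on the
root-to-leaf path with p <= v <= q (go left if both < v, right if both > v).
Walk from root:
  at 41: both 44 and 49 > 41, go right
  at 44: 44 <= 44 <= 49, this is the LCA
LCA = 44


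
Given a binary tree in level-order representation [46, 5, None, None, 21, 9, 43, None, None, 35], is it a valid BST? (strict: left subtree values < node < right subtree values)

Level-order array: [46, 5, None, None, 21, 9, 43, None, None, 35]
Validate using subtree bounds (lo, hi): at each node, require lo < value < hi,
then recurse left with hi=value and right with lo=value.
Preorder trace (stopping at first violation):
  at node 46 with bounds (-inf, +inf): OK
  at node 5 with bounds (-inf, 46): OK
  at node 21 with bounds (5, 46): OK
  at node 9 with bounds (5, 21): OK
  at node 43 with bounds (21, 46): OK
  at node 35 with bounds (21, 43): OK
No violation found at any node.
Result: Valid BST


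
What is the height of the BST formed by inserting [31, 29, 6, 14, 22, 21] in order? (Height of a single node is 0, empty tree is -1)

Insertion order: [31, 29, 6, 14, 22, 21]
Tree (level-order array): [31, 29, None, 6, None, None, 14, None, 22, 21]
Compute height bottom-up (empty subtree = -1):
  height(21) = 1 + max(-1, -1) = 0
  height(22) = 1 + max(0, -1) = 1
  height(14) = 1 + max(-1, 1) = 2
  height(6) = 1 + max(-1, 2) = 3
  height(29) = 1 + max(3, -1) = 4
  height(31) = 1 + max(4, -1) = 5
Height = 5


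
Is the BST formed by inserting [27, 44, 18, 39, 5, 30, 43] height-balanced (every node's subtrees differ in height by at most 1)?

Tree (level-order array): [27, 18, 44, 5, None, 39, None, None, None, 30, 43]
Definition: a tree is height-balanced if, at every node, |h(left) - h(right)| <= 1 (empty subtree has height -1).
Bottom-up per-node check:
  node 5: h_left=-1, h_right=-1, diff=0 [OK], height=0
  node 18: h_left=0, h_right=-1, diff=1 [OK], height=1
  node 30: h_left=-1, h_right=-1, diff=0 [OK], height=0
  node 43: h_left=-1, h_right=-1, diff=0 [OK], height=0
  node 39: h_left=0, h_right=0, diff=0 [OK], height=1
  node 44: h_left=1, h_right=-1, diff=2 [FAIL (|1--1|=2 > 1)], height=2
  node 27: h_left=1, h_right=2, diff=1 [OK], height=3
Node 44 violates the condition: |1 - -1| = 2 > 1.
Result: Not balanced


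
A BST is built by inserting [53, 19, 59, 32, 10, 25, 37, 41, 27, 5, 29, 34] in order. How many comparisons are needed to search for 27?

Search path for 27: 53 -> 19 -> 32 -> 25 -> 27
Found: True
Comparisons: 5


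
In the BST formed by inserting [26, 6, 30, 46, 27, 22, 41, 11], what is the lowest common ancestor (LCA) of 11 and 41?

Tree insertion order: [26, 6, 30, 46, 27, 22, 41, 11]
Tree (level-order array): [26, 6, 30, None, 22, 27, 46, 11, None, None, None, 41]
In a BST, the LCA of p=11, q=41 is the first node v on the
root-to-leaf path with p <= v <= q (go left if both < v, right if both > v).
Walk from root:
  at 26: 11 <= 26 <= 41, this is the LCA
LCA = 26


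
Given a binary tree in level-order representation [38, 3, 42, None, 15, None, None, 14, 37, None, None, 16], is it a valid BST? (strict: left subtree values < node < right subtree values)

Level-order array: [38, 3, 42, None, 15, None, None, 14, 37, None, None, 16]
Validate using subtree bounds (lo, hi): at each node, require lo < value < hi,
then recurse left with hi=value and right with lo=value.
Preorder trace (stopping at first violation):
  at node 38 with bounds (-inf, +inf): OK
  at node 3 with bounds (-inf, 38): OK
  at node 15 with bounds (3, 38): OK
  at node 14 with bounds (3, 15): OK
  at node 37 with bounds (15, 38): OK
  at node 16 with bounds (15, 37): OK
  at node 42 with bounds (38, +inf): OK
No violation found at any node.
Result: Valid BST


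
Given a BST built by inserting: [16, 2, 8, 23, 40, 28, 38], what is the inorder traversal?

Tree insertion order: [16, 2, 8, 23, 40, 28, 38]
Tree (level-order array): [16, 2, 23, None, 8, None, 40, None, None, 28, None, None, 38]
Inorder traversal: [2, 8, 16, 23, 28, 38, 40]


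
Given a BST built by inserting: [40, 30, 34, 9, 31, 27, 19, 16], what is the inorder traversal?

Tree insertion order: [40, 30, 34, 9, 31, 27, 19, 16]
Tree (level-order array): [40, 30, None, 9, 34, None, 27, 31, None, 19, None, None, None, 16]
Inorder traversal: [9, 16, 19, 27, 30, 31, 34, 40]


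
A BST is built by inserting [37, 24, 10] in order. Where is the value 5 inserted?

Starting tree (level order): [37, 24, None, 10]
Insertion path: 37 -> 24 -> 10
Result: insert 5 as left child of 10
Final tree (level order): [37, 24, None, 10, None, 5]


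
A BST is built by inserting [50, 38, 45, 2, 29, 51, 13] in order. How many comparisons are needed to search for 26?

Search path for 26: 50 -> 38 -> 2 -> 29 -> 13
Found: False
Comparisons: 5


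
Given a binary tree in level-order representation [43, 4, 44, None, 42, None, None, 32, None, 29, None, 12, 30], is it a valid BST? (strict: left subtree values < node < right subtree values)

Level-order array: [43, 4, 44, None, 42, None, None, 32, None, 29, None, 12, 30]
Validate using subtree bounds (lo, hi): at each node, require lo < value < hi,
then recurse left with hi=value and right with lo=value.
Preorder trace (stopping at first violation):
  at node 43 with bounds (-inf, +inf): OK
  at node 4 with bounds (-inf, 43): OK
  at node 42 with bounds (4, 43): OK
  at node 32 with bounds (4, 42): OK
  at node 29 with bounds (4, 32): OK
  at node 12 with bounds (4, 29): OK
  at node 30 with bounds (29, 32): OK
  at node 44 with bounds (43, +inf): OK
No violation found at any node.
Result: Valid BST


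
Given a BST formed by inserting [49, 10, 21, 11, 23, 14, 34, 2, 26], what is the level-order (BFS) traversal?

Tree insertion order: [49, 10, 21, 11, 23, 14, 34, 2, 26]
Tree (level-order array): [49, 10, None, 2, 21, None, None, 11, 23, None, 14, None, 34, None, None, 26]
BFS from the root, enqueuing left then right child of each popped node:
  queue [49] -> pop 49, enqueue [10], visited so far: [49]
  queue [10] -> pop 10, enqueue [2, 21], visited so far: [49, 10]
  queue [2, 21] -> pop 2, enqueue [none], visited so far: [49, 10, 2]
  queue [21] -> pop 21, enqueue [11, 23], visited so far: [49, 10, 2, 21]
  queue [11, 23] -> pop 11, enqueue [14], visited so far: [49, 10, 2, 21, 11]
  queue [23, 14] -> pop 23, enqueue [34], visited so far: [49, 10, 2, 21, 11, 23]
  queue [14, 34] -> pop 14, enqueue [none], visited so far: [49, 10, 2, 21, 11, 23, 14]
  queue [34] -> pop 34, enqueue [26], visited so far: [49, 10, 2, 21, 11, 23, 14, 34]
  queue [26] -> pop 26, enqueue [none], visited so far: [49, 10, 2, 21, 11, 23, 14, 34, 26]
Result: [49, 10, 2, 21, 11, 23, 14, 34, 26]


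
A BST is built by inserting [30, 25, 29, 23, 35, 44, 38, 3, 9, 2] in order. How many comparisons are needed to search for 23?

Search path for 23: 30 -> 25 -> 23
Found: True
Comparisons: 3


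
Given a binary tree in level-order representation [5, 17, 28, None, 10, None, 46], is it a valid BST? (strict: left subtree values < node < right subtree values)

Level-order array: [5, 17, 28, None, 10, None, 46]
Validate using subtree bounds (lo, hi): at each node, require lo < value < hi,
then recurse left with hi=value and right with lo=value.
Preorder trace (stopping at first violation):
  at node 5 with bounds (-inf, +inf): OK
  at node 17 with bounds (-inf, 5): VIOLATION
Node 17 violates its bound: not (-inf < 17 < 5).
Result: Not a valid BST


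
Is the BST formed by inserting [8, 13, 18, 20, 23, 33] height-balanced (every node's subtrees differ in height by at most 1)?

Tree (level-order array): [8, None, 13, None, 18, None, 20, None, 23, None, 33]
Definition: a tree is height-balanced if, at every node, |h(left) - h(right)| <= 1 (empty subtree has height -1).
Bottom-up per-node check:
  node 33: h_left=-1, h_right=-1, diff=0 [OK], height=0
  node 23: h_left=-1, h_right=0, diff=1 [OK], height=1
  node 20: h_left=-1, h_right=1, diff=2 [FAIL (|-1-1|=2 > 1)], height=2
  node 18: h_left=-1, h_right=2, diff=3 [FAIL (|-1-2|=3 > 1)], height=3
  node 13: h_left=-1, h_right=3, diff=4 [FAIL (|-1-3|=4 > 1)], height=4
  node 8: h_left=-1, h_right=4, diff=5 [FAIL (|-1-4|=5 > 1)], height=5
Node 20 violates the condition: |-1 - 1| = 2 > 1.
Result: Not balanced


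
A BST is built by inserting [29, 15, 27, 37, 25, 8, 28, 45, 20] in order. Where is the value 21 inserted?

Starting tree (level order): [29, 15, 37, 8, 27, None, 45, None, None, 25, 28, None, None, 20]
Insertion path: 29 -> 15 -> 27 -> 25 -> 20
Result: insert 21 as right child of 20
Final tree (level order): [29, 15, 37, 8, 27, None, 45, None, None, 25, 28, None, None, 20, None, None, None, None, 21]


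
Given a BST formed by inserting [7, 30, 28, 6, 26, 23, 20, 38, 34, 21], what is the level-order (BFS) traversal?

Tree insertion order: [7, 30, 28, 6, 26, 23, 20, 38, 34, 21]
Tree (level-order array): [7, 6, 30, None, None, 28, 38, 26, None, 34, None, 23, None, None, None, 20, None, None, 21]
BFS from the root, enqueuing left then right child of each popped node:
  queue [7] -> pop 7, enqueue [6, 30], visited so far: [7]
  queue [6, 30] -> pop 6, enqueue [none], visited so far: [7, 6]
  queue [30] -> pop 30, enqueue [28, 38], visited so far: [7, 6, 30]
  queue [28, 38] -> pop 28, enqueue [26], visited so far: [7, 6, 30, 28]
  queue [38, 26] -> pop 38, enqueue [34], visited so far: [7, 6, 30, 28, 38]
  queue [26, 34] -> pop 26, enqueue [23], visited so far: [7, 6, 30, 28, 38, 26]
  queue [34, 23] -> pop 34, enqueue [none], visited so far: [7, 6, 30, 28, 38, 26, 34]
  queue [23] -> pop 23, enqueue [20], visited so far: [7, 6, 30, 28, 38, 26, 34, 23]
  queue [20] -> pop 20, enqueue [21], visited so far: [7, 6, 30, 28, 38, 26, 34, 23, 20]
  queue [21] -> pop 21, enqueue [none], visited so far: [7, 6, 30, 28, 38, 26, 34, 23, 20, 21]
Result: [7, 6, 30, 28, 38, 26, 34, 23, 20, 21]


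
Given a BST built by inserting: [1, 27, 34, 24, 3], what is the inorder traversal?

Tree insertion order: [1, 27, 34, 24, 3]
Tree (level-order array): [1, None, 27, 24, 34, 3]
Inorder traversal: [1, 3, 24, 27, 34]


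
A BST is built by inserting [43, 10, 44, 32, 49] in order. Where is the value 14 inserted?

Starting tree (level order): [43, 10, 44, None, 32, None, 49]
Insertion path: 43 -> 10 -> 32
Result: insert 14 as left child of 32
Final tree (level order): [43, 10, 44, None, 32, None, 49, 14]


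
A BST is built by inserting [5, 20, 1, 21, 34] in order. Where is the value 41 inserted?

Starting tree (level order): [5, 1, 20, None, None, None, 21, None, 34]
Insertion path: 5 -> 20 -> 21 -> 34
Result: insert 41 as right child of 34
Final tree (level order): [5, 1, 20, None, None, None, 21, None, 34, None, 41]


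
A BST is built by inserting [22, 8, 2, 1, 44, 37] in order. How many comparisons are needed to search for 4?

Search path for 4: 22 -> 8 -> 2
Found: False
Comparisons: 3


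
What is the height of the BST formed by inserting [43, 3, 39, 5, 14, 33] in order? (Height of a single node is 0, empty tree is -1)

Insertion order: [43, 3, 39, 5, 14, 33]
Tree (level-order array): [43, 3, None, None, 39, 5, None, None, 14, None, 33]
Compute height bottom-up (empty subtree = -1):
  height(33) = 1 + max(-1, -1) = 0
  height(14) = 1 + max(-1, 0) = 1
  height(5) = 1 + max(-1, 1) = 2
  height(39) = 1 + max(2, -1) = 3
  height(3) = 1 + max(-1, 3) = 4
  height(43) = 1 + max(4, -1) = 5
Height = 5


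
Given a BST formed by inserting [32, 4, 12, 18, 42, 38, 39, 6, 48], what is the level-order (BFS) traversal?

Tree insertion order: [32, 4, 12, 18, 42, 38, 39, 6, 48]
Tree (level-order array): [32, 4, 42, None, 12, 38, 48, 6, 18, None, 39]
BFS from the root, enqueuing left then right child of each popped node:
  queue [32] -> pop 32, enqueue [4, 42], visited so far: [32]
  queue [4, 42] -> pop 4, enqueue [12], visited so far: [32, 4]
  queue [42, 12] -> pop 42, enqueue [38, 48], visited so far: [32, 4, 42]
  queue [12, 38, 48] -> pop 12, enqueue [6, 18], visited so far: [32, 4, 42, 12]
  queue [38, 48, 6, 18] -> pop 38, enqueue [39], visited so far: [32, 4, 42, 12, 38]
  queue [48, 6, 18, 39] -> pop 48, enqueue [none], visited so far: [32, 4, 42, 12, 38, 48]
  queue [6, 18, 39] -> pop 6, enqueue [none], visited so far: [32, 4, 42, 12, 38, 48, 6]
  queue [18, 39] -> pop 18, enqueue [none], visited so far: [32, 4, 42, 12, 38, 48, 6, 18]
  queue [39] -> pop 39, enqueue [none], visited so far: [32, 4, 42, 12, 38, 48, 6, 18, 39]
Result: [32, 4, 42, 12, 38, 48, 6, 18, 39]
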